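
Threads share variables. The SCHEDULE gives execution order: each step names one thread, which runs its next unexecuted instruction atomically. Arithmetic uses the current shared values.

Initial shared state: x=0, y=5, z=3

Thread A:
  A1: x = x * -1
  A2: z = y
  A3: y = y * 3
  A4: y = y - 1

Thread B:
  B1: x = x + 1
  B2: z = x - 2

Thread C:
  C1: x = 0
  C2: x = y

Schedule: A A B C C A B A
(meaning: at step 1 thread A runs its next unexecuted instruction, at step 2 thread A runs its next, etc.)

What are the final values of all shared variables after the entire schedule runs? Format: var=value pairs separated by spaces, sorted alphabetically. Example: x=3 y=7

Answer: x=5 y=14 z=3

Derivation:
Step 1: thread A executes A1 (x = x * -1). Shared: x=0 y=5 z=3. PCs: A@1 B@0 C@0
Step 2: thread A executes A2 (z = y). Shared: x=0 y=5 z=5. PCs: A@2 B@0 C@0
Step 3: thread B executes B1 (x = x + 1). Shared: x=1 y=5 z=5. PCs: A@2 B@1 C@0
Step 4: thread C executes C1 (x = 0). Shared: x=0 y=5 z=5. PCs: A@2 B@1 C@1
Step 5: thread C executes C2 (x = y). Shared: x=5 y=5 z=5. PCs: A@2 B@1 C@2
Step 6: thread A executes A3 (y = y * 3). Shared: x=5 y=15 z=5. PCs: A@3 B@1 C@2
Step 7: thread B executes B2 (z = x - 2). Shared: x=5 y=15 z=3. PCs: A@3 B@2 C@2
Step 8: thread A executes A4 (y = y - 1). Shared: x=5 y=14 z=3. PCs: A@4 B@2 C@2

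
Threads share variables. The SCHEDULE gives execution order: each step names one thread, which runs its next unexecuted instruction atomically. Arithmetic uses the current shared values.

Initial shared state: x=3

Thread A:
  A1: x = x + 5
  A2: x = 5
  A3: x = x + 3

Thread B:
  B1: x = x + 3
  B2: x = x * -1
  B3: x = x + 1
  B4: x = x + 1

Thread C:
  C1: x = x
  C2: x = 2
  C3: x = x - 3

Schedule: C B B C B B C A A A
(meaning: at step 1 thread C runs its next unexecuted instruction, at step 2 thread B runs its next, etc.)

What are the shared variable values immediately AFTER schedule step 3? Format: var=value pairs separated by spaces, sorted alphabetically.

Step 1: thread C executes C1 (x = x). Shared: x=3. PCs: A@0 B@0 C@1
Step 2: thread B executes B1 (x = x + 3). Shared: x=6. PCs: A@0 B@1 C@1
Step 3: thread B executes B2 (x = x * -1). Shared: x=-6. PCs: A@0 B@2 C@1

Answer: x=-6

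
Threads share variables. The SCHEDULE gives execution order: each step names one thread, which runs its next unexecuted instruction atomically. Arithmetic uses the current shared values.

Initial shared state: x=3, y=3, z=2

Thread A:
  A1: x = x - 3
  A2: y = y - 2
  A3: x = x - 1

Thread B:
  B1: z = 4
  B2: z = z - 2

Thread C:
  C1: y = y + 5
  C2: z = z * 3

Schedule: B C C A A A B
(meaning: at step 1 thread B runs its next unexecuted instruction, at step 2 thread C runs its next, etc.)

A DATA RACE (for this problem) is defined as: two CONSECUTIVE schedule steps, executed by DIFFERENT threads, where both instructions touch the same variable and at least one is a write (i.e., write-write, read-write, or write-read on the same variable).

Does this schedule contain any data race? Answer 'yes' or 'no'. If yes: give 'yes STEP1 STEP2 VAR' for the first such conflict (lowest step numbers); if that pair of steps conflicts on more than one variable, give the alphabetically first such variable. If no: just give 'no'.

Steps 1,2: B(r=-,w=z) vs C(r=y,w=y). No conflict.
Steps 2,3: same thread (C). No race.
Steps 3,4: C(r=z,w=z) vs A(r=x,w=x). No conflict.
Steps 4,5: same thread (A). No race.
Steps 5,6: same thread (A). No race.
Steps 6,7: A(r=x,w=x) vs B(r=z,w=z). No conflict.

Answer: no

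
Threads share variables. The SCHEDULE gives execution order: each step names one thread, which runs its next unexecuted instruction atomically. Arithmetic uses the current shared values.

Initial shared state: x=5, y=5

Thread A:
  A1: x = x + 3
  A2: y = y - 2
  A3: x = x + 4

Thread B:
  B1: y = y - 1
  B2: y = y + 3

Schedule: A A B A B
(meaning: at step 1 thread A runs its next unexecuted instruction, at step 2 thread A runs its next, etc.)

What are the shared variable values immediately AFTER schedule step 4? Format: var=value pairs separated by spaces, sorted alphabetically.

Step 1: thread A executes A1 (x = x + 3). Shared: x=8 y=5. PCs: A@1 B@0
Step 2: thread A executes A2 (y = y - 2). Shared: x=8 y=3. PCs: A@2 B@0
Step 3: thread B executes B1 (y = y - 1). Shared: x=8 y=2. PCs: A@2 B@1
Step 4: thread A executes A3 (x = x + 4). Shared: x=12 y=2. PCs: A@3 B@1

Answer: x=12 y=2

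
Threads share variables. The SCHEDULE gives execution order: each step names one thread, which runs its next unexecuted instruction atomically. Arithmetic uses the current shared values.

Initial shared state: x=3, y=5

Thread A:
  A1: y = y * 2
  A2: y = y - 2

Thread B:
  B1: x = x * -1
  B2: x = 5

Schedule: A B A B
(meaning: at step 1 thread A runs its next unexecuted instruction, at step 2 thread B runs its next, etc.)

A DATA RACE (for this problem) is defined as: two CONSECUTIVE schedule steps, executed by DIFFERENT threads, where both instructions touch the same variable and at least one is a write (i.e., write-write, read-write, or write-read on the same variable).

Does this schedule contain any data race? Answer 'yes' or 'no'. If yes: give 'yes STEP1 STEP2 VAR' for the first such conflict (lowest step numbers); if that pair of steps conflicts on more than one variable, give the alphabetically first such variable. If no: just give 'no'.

Steps 1,2: A(r=y,w=y) vs B(r=x,w=x). No conflict.
Steps 2,3: B(r=x,w=x) vs A(r=y,w=y). No conflict.
Steps 3,4: A(r=y,w=y) vs B(r=-,w=x). No conflict.

Answer: no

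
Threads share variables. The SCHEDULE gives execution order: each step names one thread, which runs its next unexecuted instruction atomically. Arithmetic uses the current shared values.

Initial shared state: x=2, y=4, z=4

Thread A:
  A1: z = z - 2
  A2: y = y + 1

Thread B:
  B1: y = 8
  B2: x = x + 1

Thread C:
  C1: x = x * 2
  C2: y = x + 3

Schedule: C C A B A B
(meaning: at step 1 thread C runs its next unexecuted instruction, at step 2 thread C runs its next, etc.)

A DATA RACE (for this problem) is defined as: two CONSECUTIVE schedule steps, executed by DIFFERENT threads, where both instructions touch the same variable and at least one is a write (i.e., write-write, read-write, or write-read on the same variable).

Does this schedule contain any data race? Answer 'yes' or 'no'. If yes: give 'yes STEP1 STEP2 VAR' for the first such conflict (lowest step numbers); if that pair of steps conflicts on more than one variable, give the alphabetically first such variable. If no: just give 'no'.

Steps 1,2: same thread (C). No race.
Steps 2,3: C(r=x,w=y) vs A(r=z,w=z). No conflict.
Steps 3,4: A(r=z,w=z) vs B(r=-,w=y). No conflict.
Steps 4,5: B(y = 8) vs A(y = y + 1). RACE on y (W-W).
Steps 5,6: A(r=y,w=y) vs B(r=x,w=x). No conflict.
First conflict at steps 4,5.

Answer: yes 4 5 y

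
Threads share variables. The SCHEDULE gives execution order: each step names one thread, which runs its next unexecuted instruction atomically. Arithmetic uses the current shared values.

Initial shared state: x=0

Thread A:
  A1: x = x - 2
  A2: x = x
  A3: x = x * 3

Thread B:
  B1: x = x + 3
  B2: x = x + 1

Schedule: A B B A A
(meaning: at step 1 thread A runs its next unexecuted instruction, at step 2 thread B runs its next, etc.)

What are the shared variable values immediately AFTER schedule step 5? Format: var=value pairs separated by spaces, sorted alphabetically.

Answer: x=6

Derivation:
Step 1: thread A executes A1 (x = x - 2). Shared: x=-2. PCs: A@1 B@0
Step 2: thread B executes B1 (x = x + 3). Shared: x=1. PCs: A@1 B@1
Step 3: thread B executes B2 (x = x + 1). Shared: x=2. PCs: A@1 B@2
Step 4: thread A executes A2 (x = x). Shared: x=2. PCs: A@2 B@2
Step 5: thread A executes A3 (x = x * 3). Shared: x=6. PCs: A@3 B@2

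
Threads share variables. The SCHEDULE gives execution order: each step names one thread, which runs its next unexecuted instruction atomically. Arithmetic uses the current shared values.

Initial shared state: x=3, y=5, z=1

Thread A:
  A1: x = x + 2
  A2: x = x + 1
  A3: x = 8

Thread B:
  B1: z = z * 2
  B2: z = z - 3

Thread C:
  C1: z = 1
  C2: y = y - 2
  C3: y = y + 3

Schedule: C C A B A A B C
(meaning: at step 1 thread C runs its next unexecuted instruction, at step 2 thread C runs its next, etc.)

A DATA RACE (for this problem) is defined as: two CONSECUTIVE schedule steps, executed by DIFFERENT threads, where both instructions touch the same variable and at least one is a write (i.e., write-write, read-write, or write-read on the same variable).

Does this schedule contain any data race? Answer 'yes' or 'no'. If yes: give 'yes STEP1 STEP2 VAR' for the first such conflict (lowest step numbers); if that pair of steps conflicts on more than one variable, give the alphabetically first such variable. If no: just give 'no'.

Answer: no

Derivation:
Steps 1,2: same thread (C). No race.
Steps 2,3: C(r=y,w=y) vs A(r=x,w=x). No conflict.
Steps 3,4: A(r=x,w=x) vs B(r=z,w=z). No conflict.
Steps 4,5: B(r=z,w=z) vs A(r=x,w=x). No conflict.
Steps 5,6: same thread (A). No race.
Steps 6,7: A(r=-,w=x) vs B(r=z,w=z). No conflict.
Steps 7,8: B(r=z,w=z) vs C(r=y,w=y). No conflict.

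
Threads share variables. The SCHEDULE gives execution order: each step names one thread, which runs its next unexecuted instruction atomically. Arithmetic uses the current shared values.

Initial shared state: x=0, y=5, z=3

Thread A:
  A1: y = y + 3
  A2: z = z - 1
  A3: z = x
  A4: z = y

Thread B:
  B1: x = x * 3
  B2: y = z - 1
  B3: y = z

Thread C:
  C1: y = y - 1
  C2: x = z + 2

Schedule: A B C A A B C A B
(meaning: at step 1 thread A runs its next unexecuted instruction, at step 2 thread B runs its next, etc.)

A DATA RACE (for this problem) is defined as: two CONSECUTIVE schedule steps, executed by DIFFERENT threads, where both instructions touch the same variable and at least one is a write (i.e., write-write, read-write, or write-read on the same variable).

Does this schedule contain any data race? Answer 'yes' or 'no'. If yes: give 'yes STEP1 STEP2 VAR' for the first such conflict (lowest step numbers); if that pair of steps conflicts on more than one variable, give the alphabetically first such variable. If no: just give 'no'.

Steps 1,2: A(r=y,w=y) vs B(r=x,w=x). No conflict.
Steps 2,3: B(r=x,w=x) vs C(r=y,w=y). No conflict.
Steps 3,4: C(r=y,w=y) vs A(r=z,w=z). No conflict.
Steps 4,5: same thread (A). No race.
Steps 5,6: A(z = x) vs B(y = z - 1). RACE on z (W-R).
Steps 6,7: B(r=z,w=y) vs C(r=z,w=x). No conflict.
Steps 7,8: C(x = z + 2) vs A(z = y). RACE on z (R-W).
Steps 8,9: A(z = y) vs B(y = z). RACE on y (R-W), z (W-R). Multiple vars; alphabetically first is y.
First conflict at steps 5,6.

Answer: yes 5 6 z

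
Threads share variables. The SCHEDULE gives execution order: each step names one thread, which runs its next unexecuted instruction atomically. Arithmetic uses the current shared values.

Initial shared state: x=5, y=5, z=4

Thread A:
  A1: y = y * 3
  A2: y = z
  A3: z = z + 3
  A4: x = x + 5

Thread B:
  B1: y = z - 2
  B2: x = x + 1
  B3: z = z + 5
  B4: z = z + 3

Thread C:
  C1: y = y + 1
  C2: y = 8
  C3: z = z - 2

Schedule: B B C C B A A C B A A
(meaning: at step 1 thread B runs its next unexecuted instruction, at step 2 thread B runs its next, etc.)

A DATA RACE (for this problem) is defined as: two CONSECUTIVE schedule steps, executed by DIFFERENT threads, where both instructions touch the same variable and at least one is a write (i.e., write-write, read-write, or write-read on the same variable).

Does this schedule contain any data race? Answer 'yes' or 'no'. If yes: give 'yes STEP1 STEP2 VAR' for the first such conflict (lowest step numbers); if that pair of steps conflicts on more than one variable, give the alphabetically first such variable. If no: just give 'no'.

Steps 1,2: same thread (B). No race.
Steps 2,3: B(r=x,w=x) vs C(r=y,w=y). No conflict.
Steps 3,4: same thread (C). No race.
Steps 4,5: C(r=-,w=y) vs B(r=z,w=z). No conflict.
Steps 5,6: B(r=z,w=z) vs A(r=y,w=y). No conflict.
Steps 6,7: same thread (A). No race.
Steps 7,8: A(y = z) vs C(z = z - 2). RACE on z (R-W).
Steps 8,9: C(z = z - 2) vs B(z = z + 3). RACE on z (W-W).
Steps 9,10: B(z = z + 3) vs A(z = z + 3). RACE on z (W-W).
Steps 10,11: same thread (A). No race.
First conflict at steps 7,8.

Answer: yes 7 8 z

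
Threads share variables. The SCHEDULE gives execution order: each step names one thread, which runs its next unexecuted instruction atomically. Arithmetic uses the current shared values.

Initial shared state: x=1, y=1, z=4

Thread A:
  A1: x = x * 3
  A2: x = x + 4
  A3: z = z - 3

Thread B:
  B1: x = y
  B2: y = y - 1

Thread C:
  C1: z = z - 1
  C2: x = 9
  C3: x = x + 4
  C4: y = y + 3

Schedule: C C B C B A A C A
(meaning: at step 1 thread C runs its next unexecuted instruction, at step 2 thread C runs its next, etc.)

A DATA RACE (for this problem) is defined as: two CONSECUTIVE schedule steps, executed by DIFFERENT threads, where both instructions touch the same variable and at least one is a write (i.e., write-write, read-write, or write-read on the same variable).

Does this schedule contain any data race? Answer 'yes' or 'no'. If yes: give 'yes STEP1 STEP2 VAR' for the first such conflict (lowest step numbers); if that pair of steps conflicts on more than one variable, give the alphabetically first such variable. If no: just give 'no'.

Steps 1,2: same thread (C). No race.
Steps 2,3: C(x = 9) vs B(x = y). RACE on x (W-W).
Steps 3,4: B(x = y) vs C(x = x + 4). RACE on x (W-W).
Steps 4,5: C(r=x,w=x) vs B(r=y,w=y). No conflict.
Steps 5,6: B(r=y,w=y) vs A(r=x,w=x). No conflict.
Steps 6,7: same thread (A). No race.
Steps 7,8: A(r=x,w=x) vs C(r=y,w=y). No conflict.
Steps 8,9: C(r=y,w=y) vs A(r=z,w=z). No conflict.
First conflict at steps 2,3.

Answer: yes 2 3 x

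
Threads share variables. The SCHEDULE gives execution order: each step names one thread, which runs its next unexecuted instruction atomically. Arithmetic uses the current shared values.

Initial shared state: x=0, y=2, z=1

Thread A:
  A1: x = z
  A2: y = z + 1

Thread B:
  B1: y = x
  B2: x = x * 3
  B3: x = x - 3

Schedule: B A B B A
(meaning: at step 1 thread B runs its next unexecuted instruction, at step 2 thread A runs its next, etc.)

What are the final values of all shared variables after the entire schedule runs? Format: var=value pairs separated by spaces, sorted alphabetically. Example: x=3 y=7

Answer: x=0 y=2 z=1

Derivation:
Step 1: thread B executes B1 (y = x). Shared: x=0 y=0 z=1. PCs: A@0 B@1
Step 2: thread A executes A1 (x = z). Shared: x=1 y=0 z=1. PCs: A@1 B@1
Step 3: thread B executes B2 (x = x * 3). Shared: x=3 y=0 z=1. PCs: A@1 B@2
Step 4: thread B executes B3 (x = x - 3). Shared: x=0 y=0 z=1. PCs: A@1 B@3
Step 5: thread A executes A2 (y = z + 1). Shared: x=0 y=2 z=1. PCs: A@2 B@3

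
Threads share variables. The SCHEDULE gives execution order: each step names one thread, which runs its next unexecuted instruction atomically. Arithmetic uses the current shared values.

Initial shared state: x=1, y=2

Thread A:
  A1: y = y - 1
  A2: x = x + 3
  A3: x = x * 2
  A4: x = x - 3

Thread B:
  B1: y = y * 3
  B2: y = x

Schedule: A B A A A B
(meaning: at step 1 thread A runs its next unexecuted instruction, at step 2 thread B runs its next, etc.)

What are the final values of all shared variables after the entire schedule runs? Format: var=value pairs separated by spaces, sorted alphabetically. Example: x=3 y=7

Answer: x=5 y=5

Derivation:
Step 1: thread A executes A1 (y = y - 1). Shared: x=1 y=1. PCs: A@1 B@0
Step 2: thread B executes B1 (y = y * 3). Shared: x=1 y=3. PCs: A@1 B@1
Step 3: thread A executes A2 (x = x + 3). Shared: x=4 y=3. PCs: A@2 B@1
Step 4: thread A executes A3 (x = x * 2). Shared: x=8 y=3. PCs: A@3 B@1
Step 5: thread A executes A4 (x = x - 3). Shared: x=5 y=3. PCs: A@4 B@1
Step 6: thread B executes B2 (y = x). Shared: x=5 y=5. PCs: A@4 B@2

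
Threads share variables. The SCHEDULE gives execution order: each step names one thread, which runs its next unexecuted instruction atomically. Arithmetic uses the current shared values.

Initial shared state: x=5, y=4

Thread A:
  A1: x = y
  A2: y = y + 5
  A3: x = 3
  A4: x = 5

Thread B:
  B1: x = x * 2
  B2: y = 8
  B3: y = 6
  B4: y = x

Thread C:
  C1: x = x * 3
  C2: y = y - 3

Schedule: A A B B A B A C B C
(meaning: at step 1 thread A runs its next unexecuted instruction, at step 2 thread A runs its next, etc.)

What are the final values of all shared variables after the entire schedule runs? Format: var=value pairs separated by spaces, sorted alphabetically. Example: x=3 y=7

Answer: x=15 y=12

Derivation:
Step 1: thread A executes A1 (x = y). Shared: x=4 y=4. PCs: A@1 B@0 C@0
Step 2: thread A executes A2 (y = y + 5). Shared: x=4 y=9. PCs: A@2 B@0 C@0
Step 3: thread B executes B1 (x = x * 2). Shared: x=8 y=9. PCs: A@2 B@1 C@0
Step 4: thread B executes B2 (y = 8). Shared: x=8 y=8. PCs: A@2 B@2 C@0
Step 5: thread A executes A3 (x = 3). Shared: x=3 y=8. PCs: A@3 B@2 C@0
Step 6: thread B executes B3 (y = 6). Shared: x=3 y=6. PCs: A@3 B@3 C@0
Step 7: thread A executes A4 (x = 5). Shared: x=5 y=6. PCs: A@4 B@3 C@0
Step 8: thread C executes C1 (x = x * 3). Shared: x=15 y=6. PCs: A@4 B@3 C@1
Step 9: thread B executes B4 (y = x). Shared: x=15 y=15. PCs: A@4 B@4 C@1
Step 10: thread C executes C2 (y = y - 3). Shared: x=15 y=12. PCs: A@4 B@4 C@2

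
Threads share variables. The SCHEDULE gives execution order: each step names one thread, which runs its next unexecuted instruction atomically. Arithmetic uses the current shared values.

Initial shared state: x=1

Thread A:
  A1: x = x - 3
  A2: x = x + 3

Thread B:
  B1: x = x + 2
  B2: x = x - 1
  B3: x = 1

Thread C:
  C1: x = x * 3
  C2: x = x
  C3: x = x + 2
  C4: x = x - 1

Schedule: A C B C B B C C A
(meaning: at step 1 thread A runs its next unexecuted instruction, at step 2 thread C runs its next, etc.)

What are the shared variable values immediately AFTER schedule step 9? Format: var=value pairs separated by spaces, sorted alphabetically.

Answer: x=5

Derivation:
Step 1: thread A executes A1 (x = x - 3). Shared: x=-2. PCs: A@1 B@0 C@0
Step 2: thread C executes C1 (x = x * 3). Shared: x=-6. PCs: A@1 B@0 C@1
Step 3: thread B executes B1 (x = x + 2). Shared: x=-4. PCs: A@1 B@1 C@1
Step 4: thread C executes C2 (x = x). Shared: x=-4. PCs: A@1 B@1 C@2
Step 5: thread B executes B2 (x = x - 1). Shared: x=-5. PCs: A@1 B@2 C@2
Step 6: thread B executes B3 (x = 1). Shared: x=1. PCs: A@1 B@3 C@2
Step 7: thread C executes C3 (x = x + 2). Shared: x=3. PCs: A@1 B@3 C@3
Step 8: thread C executes C4 (x = x - 1). Shared: x=2. PCs: A@1 B@3 C@4
Step 9: thread A executes A2 (x = x + 3). Shared: x=5. PCs: A@2 B@3 C@4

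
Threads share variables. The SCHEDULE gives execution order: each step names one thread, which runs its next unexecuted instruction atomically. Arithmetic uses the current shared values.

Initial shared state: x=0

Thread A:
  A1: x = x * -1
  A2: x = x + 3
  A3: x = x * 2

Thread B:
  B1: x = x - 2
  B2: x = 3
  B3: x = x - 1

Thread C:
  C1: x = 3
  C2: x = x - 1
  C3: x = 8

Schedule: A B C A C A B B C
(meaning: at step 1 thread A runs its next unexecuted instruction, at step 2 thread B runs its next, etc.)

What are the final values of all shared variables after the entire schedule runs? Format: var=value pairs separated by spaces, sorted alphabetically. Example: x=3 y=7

Step 1: thread A executes A1 (x = x * -1). Shared: x=0. PCs: A@1 B@0 C@0
Step 2: thread B executes B1 (x = x - 2). Shared: x=-2. PCs: A@1 B@1 C@0
Step 3: thread C executes C1 (x = 3). Shared: x=3. PCs: A@1 B@1 C@1
Step 4: thread A executes A2 (x = x + 3). Shared: x=6. PCs: A@2 B@1 C@1
Step 5: thread C executes C2 (x = x - 1). Shared: x=5. PCs: A@2 B@1 C@2
Step 6: thread A executes A3 (x = x * 2). Shared: x=10. PCs: A@3 B@1 C@2
Step 7: thread B executes B2 (x = 3). Shared: x=3. PCs: A@3 B@2 C@2
Step 8: thread B executes B3 (x = x - 1). Shared: x=2. PCs: A@3 B@3 C@2
Step 9: thread C executes C3 (x = 8). Shared: x=8. PCs: A@3 B@3 C@3

Answer: x=8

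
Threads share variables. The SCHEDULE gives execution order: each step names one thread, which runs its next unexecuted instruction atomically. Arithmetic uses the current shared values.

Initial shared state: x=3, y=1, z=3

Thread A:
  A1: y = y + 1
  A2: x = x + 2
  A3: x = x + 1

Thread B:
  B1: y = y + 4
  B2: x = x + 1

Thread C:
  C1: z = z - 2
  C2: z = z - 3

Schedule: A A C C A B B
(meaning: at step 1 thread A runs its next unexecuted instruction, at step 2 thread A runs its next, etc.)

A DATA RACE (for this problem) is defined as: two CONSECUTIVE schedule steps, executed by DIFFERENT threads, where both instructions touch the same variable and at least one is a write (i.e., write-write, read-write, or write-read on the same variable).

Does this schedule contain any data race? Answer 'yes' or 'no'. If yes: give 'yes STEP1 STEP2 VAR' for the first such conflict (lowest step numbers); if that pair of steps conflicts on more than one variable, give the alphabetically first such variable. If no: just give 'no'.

Steps 1,2: same thread (A). No race.
Steps 2,3: A(r=x,w=x) vs C(r=z,w=z). No conflict.
Steps 3,4: same thread (C). No race.
Steps 4,5: C(r=z,w=z) vs A(r=x,w=x). No conflict.
Steps 5,6: A(r=x,w=x) vs B(r=y,w=y). No conflict.
Steps 6,7: same thread (B). No race.

Answer: no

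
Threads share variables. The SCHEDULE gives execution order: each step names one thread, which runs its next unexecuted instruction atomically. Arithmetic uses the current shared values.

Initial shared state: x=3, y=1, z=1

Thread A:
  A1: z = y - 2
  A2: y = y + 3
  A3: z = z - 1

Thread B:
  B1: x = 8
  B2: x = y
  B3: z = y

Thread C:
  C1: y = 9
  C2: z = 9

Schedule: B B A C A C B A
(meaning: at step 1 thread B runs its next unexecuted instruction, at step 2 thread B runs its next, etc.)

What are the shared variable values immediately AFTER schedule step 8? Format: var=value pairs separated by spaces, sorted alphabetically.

Step 1: thread B executes B1 (x = 8). Shared: x=8 y=1 z=1. PCs: A@0 B@1 C@0
Step 2: thread B executes B2 (x = y). Shared: x=1 y=1 z=1. PCs: A@0 B@2 C@0
Step 3: thread A executes A1 (z = y - 2). Shared: x=1 y=1 z=-1. PCs: A@1 B@2 C@0
Step 4: thread C executes C1 (y = 9). Shared: x=1 y=9 z=-1. PCs: A@1 B@2 C@1
Step 5: thread A executes A2 (y = y + 3). Shared: x=1 y=12 z=-1. PCs: A@2 B@2 C@1
Step 6: thread C executes C2 (z = 9). Shared: x=1 y=12 z=9. PCs: A@2 B@2 C@2
Step 7: thread B executes B3 (z = y). Shared: x=1 y=12 z=12. PCs: A@2 B@3 C@2
Step 8: thread A executes A3 (z = z - 1). Shared: x=1 y=12 z=11. PCs: A@3 B@3 C@2

Answer: x=1 y=12 z=11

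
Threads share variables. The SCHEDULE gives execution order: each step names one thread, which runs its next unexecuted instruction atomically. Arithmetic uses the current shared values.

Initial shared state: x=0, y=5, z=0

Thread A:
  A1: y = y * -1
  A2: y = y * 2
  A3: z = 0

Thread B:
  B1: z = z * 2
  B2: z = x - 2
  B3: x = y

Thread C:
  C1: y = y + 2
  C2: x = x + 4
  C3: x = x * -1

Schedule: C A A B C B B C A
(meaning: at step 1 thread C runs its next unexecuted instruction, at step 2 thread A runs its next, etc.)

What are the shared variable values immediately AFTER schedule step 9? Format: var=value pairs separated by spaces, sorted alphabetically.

Step 1: thread C executes C1 (y = y + 2). Shared: x=0 y=7 z=0. PCs: A@0 B@0 C@1
Step 2: thread A executes A1 (y = y * -1). Shared: x=0 y=-7 z=0. PCs: A@1 B@0 C@1
Step 3: thread A executes A2 (y = y * 2). Shared: x=0 y=-14 z=0. PCs: A@2 B@0 C@1
Step 4: thread B executes B1 (z = z * 2). Shared: x=0 y=-14 z=0. PCs: A@2 B@1 C@1
Step 5: thread C executes C2 (x = x + 4). Shared: x=4 y=-14 z=0. PCs: A@2 B@1 C@2
Step 6: thread B executes B2 (z = x - 2). Shared: x=4 y=-14 z=2. PCs: A@2 B@2 C@2
Step 7: thread B executes B3 (x = y). Shared: x=-14 y=-14 z=2. PCs: A@2 B@3 C@2
Step 8: thread C executes C3 (x = x * -1). Shared: x=14 y=-14 z=2. PCs: A@2 B@3 C@3
Step 9: thread A executes A3 (z = 0). Shared: x=14 y=-14 z=0. PCs: A@3 B@3 C@3

Answer: x=14 y=-14 z=0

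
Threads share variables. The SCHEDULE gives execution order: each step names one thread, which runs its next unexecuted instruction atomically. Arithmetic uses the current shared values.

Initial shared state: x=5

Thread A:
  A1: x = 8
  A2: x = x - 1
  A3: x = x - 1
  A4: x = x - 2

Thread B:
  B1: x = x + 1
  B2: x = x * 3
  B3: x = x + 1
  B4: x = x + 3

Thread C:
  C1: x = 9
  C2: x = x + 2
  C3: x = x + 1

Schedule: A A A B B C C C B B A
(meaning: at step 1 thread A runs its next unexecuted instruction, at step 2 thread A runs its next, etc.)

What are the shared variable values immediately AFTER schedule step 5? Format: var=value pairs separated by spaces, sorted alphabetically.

Step 1: thread A executes A1 (x = 8). Shared: x=8. PCs: A@1 B@0 C@0
Step 2: thread A executes A2 (x = x - 1). Shared: x=7. PCs: A@2 B@0 C@0
Step 3: thread A executes A3 (x = x - 1). Shared: x=6. PCs: A@3 B@0 C@0
Step 4: thread B executes B1 (x = x + 1). Shared: x=7. PCs: A@3 B@1 C@0
Step 5: thread B executes B2 (x = x * 3). Shared: x=21. PCs: A@3 B@2 C@0

Answer: x=21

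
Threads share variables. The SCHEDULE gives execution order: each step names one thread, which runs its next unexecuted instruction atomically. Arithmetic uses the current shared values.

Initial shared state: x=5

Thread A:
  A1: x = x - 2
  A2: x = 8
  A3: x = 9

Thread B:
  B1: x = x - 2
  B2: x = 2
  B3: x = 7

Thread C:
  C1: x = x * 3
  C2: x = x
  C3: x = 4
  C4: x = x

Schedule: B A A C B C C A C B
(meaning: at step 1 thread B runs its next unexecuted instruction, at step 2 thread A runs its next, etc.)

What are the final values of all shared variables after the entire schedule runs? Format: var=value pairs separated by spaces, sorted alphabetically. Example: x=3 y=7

Answer: x=7

Derivation:
Step 1: thread B executes B1 (x = x - 2). Shared: x=3. PCs: A@0 B@1 C@0
Step 2: thread A executes A1 (x = x - 2). Shared: x=1. PCs: A@1 B@1 C@0
Step 3: thread A executes A2 (x = 8). Shared: x=8. PCs: A@2 B@1 C@0
Step 4: thread C executes C1 (x = x * 3). Shared: x=24. PCs: A@2 B@1 C@1
Step 5: thread B executes B2 (x = 2). Shared: x=2. PCs: A@2 B@2 C@1
Step 6: thread C executes C2 (x = x). Shared: x=2. PCs: A@2 B@2 C@2
Step 7: thread C executes C3 (x = 4). Shared: x=4. PCs: A@2 B@2 C@3
Step 8: thread A executes A3 (x = 9). Shared: x=9. PCs: A@3 B@2 C@3
Step 9: thread C executes C4 (x = x). Shared: x=9. PCs: A@3 B@2 C@4
Step 10: thread B executes B3 (x = 7). Shared: x=7. PCs: A@3 B@3 C@4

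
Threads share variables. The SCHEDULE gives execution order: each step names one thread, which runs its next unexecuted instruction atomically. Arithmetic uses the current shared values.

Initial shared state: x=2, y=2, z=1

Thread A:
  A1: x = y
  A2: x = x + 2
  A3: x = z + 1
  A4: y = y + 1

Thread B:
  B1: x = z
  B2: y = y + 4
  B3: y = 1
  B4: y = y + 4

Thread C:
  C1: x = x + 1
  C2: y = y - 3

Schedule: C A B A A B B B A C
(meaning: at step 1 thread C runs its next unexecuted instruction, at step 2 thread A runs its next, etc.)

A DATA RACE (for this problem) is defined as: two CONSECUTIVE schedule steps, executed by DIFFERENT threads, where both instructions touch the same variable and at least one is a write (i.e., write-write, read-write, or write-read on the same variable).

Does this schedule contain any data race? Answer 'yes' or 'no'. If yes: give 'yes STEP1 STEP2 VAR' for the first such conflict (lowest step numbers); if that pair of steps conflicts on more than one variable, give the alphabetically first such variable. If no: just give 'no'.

Steps 1,2: C(x = x + 1) vs A(x = y). RACE on x (W-W).
Steps 2,3: A(x = y) vs B(x = z). RACE on x (W-W).
Steps 3,4: B(x = z) vs A(x = x + 2). RACE on x (W-W).
Steps 4,5: same thread (A). No race.
Steps 5,6: A(r=z,w=x) vs B(r=y,w=y). No conflict.
Steps 6,7: same thread (B). No race.
Steps 7,8: same thread (B). No race.
Steps 8,9: B(y = y + 4) vs A(y = y + 1). RACE on y (W-W).
Steps 9,10: A(y = y + 1) vs C(y = y - 3). RACE on y (W-W).
First conflict at steps 1,2.

Answer: yes 1 2 x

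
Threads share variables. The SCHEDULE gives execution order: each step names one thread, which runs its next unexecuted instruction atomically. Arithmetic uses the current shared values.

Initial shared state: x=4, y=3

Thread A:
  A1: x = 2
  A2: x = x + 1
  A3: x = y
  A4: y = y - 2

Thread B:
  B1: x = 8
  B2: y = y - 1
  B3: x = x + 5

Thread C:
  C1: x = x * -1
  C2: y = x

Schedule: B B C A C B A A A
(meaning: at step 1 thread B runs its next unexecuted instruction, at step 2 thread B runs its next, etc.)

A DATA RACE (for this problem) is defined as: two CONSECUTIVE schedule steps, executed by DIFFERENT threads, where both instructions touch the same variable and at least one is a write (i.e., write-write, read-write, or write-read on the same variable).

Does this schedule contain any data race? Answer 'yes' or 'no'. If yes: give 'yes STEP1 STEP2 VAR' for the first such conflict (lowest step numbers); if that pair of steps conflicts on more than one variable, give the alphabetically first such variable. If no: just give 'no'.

Steps 1,2: same thread (B). No race.
Steps 2,3: B(r=y,w=y) vs C(r=x,w=x). No conflict.
Steps 3,4: C(x = x * -1) vs A(x = 2). RACE on x (W-W).
Steps 4,5: A(x = 2) vs C(y = x). RACE on x (W-R).
Steps 5,6: C(y = x) vs B(x = x + 5). RACE on x (R-W).
Steps 6,7: B(x = x + 5) vs A(x = x + 1). RACE on x (W-W).
Steps 7,8: same thread (A). No race.
Steps 8,9: same thread (A). No race.
First conflict at steps 3,4.

Answer: yes 3 4 x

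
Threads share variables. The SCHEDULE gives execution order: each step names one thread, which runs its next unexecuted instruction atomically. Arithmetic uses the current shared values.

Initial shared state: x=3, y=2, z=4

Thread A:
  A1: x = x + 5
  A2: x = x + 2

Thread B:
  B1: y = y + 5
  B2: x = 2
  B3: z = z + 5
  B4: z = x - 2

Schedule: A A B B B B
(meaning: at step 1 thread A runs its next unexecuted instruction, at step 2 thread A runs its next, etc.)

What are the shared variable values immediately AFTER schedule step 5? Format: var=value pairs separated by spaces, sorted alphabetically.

Step 1: thread A executes A1 (x = x + 5). Shared: x=8 y=2 z=4. PCs: A@1 B@0
Step 2: thread A executes A2 (x = x + 2). Shared: x=10 y=2 z=4. PCs: A@2 B@0
Step 3: thread B executes B1 (y = y + 5). Shared: x=10 y=7 z=4. PCs: A@2 B@1
Step 4: thread B executes B2 (x = 2). Shared: x=2 y=7 z=4. PCs: A@2 B@2
Step 5: thread B executes B3 (z = z + 5). Shared: x=2 y=7 z=9. PCs: A@2 B@3

Answer: x=2 y=7 z=9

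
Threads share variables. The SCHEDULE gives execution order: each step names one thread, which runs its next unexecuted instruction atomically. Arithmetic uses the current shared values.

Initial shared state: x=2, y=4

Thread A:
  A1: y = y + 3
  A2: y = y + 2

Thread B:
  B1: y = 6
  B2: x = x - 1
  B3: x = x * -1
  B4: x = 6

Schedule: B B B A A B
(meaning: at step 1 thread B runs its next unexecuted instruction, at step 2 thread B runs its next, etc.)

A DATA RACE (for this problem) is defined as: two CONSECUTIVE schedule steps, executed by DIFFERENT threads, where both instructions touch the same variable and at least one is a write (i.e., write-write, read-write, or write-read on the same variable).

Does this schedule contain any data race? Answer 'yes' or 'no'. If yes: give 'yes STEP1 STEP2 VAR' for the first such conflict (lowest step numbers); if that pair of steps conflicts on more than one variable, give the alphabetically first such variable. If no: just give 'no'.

Steps 1,2: same thread (B). No race.
Steps 2,3: same thread (B). No race.
Steps 3,4: B(r=x,w=x) vs A(r=y,w=y). No conflict.
Steps 4,5: same thread (A). No race.
Steps 5,6: A(r=y,w=y) vs B(r=-,w=x). No conflict.

Answer: no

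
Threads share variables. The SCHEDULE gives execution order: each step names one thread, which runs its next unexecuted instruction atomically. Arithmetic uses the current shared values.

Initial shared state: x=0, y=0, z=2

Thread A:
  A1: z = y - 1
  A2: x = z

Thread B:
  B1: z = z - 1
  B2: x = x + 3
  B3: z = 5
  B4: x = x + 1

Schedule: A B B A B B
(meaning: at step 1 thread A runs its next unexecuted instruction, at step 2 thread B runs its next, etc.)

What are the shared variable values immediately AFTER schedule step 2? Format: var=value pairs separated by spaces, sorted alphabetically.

Step 1: thread A executes A1 (z = y - 1). Shared: x=0 y=0 z=-1. PCs: A@1 B@0
Step 2: thread B executes B1 (z = z - 1). Shared: x=0 y=0 z=-2. PCs: A@1 B@1

Answer: x=0 y=0 z=-2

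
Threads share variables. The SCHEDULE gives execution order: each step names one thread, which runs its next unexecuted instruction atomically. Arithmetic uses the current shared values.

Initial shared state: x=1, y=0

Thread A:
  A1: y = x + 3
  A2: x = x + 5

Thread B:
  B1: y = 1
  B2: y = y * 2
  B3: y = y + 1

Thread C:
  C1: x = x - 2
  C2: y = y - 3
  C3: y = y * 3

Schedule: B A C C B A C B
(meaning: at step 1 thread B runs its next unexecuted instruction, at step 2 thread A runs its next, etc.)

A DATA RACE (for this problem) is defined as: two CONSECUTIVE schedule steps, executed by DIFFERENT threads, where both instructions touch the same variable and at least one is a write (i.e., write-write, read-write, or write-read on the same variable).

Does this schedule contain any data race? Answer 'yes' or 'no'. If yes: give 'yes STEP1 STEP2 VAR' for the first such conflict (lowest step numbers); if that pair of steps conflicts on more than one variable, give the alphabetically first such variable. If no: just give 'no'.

Answer: yes 1 2 y

Derivation:
Steps 1,2: B(y = 1) vs A(y = x + 3). RACE on y (W-W).
Steps 2,3: A(y = x + 3) vs C(x = x - 2). RACE on x (R-W).
Steps 3,4: same thread (C). No race.
Steps 4,5: C(y = y - 3) vs B(y = y * 2). RACE on y (W-W).
Steps 5,6: B(r=y,w=y) vs A(r=x,w=x). No conflict.
Steps 6,7: A(r=x,w=x) vs C(r=y,w=y). No conflict.
Steps 7,8: C(y = y * 3) vs B(y = y + 1). RACE on y (W-W).
First conflict at steps 1,2.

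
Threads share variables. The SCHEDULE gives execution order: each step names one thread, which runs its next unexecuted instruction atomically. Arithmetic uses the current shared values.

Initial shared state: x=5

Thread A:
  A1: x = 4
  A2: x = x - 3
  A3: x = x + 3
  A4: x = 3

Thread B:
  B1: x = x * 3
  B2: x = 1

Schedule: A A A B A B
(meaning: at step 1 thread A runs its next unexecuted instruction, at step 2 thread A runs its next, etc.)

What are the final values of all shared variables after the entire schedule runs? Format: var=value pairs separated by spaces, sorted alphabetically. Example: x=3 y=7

Step 1: thread A executes A1 (x = 4). Shared: x=4. PCs: A@1 B@0
Step 2: thread A executes A2 (x = x - 3). Shared: x=1. PCs: A@2 B@0
Step 3: thread A executes A3 (x = x + 3). Shared: x=4. PCs: A@3 B@0
Step 4: thread B executes B1 (x = x * 3). Shared: x=12. PCs: A@3 B@1
Step 5: thread A executes A4 (x = 3). Shared: x=3. PCs: A@4 B@1
Step 6: thread B executes B2 (x = 1). Shared: x=1. PCs: A@4 B@2

Answer: x=1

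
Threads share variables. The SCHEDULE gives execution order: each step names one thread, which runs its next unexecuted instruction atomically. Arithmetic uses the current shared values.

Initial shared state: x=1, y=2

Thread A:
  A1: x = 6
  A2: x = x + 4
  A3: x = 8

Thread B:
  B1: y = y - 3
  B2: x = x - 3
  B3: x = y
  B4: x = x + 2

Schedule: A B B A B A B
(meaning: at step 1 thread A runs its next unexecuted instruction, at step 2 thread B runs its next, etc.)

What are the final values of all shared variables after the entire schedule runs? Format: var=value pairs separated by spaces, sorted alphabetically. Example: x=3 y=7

Step 1: thread A executes A1 (x = 6). Shared: x=6 y=2. PCs: A@1 B@0
Step 2: thread B executes B1 (y = y - 3). Shared: x=6 y=-1. PCs: A@1 B@1
Step 3: thread B executes B2 (x = x - 3). Shared: x=3 y=-1. PCs: A@1 B@2
Step 4: thread A executes A2 (x = x + 4). Shared: x=7 y=-1. PCs: A@2 B@2
Step 5: thread B executes B3 (x = y). Shared: x=-1 y=-1. PCs: A@2 B@3
Step 6: thread A executes A3 (x = 8). Shared: x=8 y=-1. PCs: A@3 B@3
Step 7: thread B executes B4 (x = x + 2). Shared: x=10 y=-1. PCs: A@3 B@4

Answer: x=10 y=-1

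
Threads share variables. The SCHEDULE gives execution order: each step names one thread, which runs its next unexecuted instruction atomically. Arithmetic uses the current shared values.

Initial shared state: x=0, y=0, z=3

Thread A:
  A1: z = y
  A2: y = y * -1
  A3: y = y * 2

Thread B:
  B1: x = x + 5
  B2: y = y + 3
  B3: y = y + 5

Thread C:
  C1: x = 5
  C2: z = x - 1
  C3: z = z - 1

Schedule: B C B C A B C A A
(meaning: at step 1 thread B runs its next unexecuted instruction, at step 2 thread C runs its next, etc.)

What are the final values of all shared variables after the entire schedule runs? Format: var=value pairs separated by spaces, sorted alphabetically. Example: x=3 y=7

Answer: x=5 y=-16 z=2

Derivation:
Step 1: thread B executes B1 (x = x + 5). Shared: x=5 y=0 z=3. PCs: A@0 B@1 C@0
Step 2: thread C executes C1 (x = 5). Shared: x=5 y=0 z=3. PCs: A@0 B@1 C@1
Step 3: thread B executes B2 (y = y + 3). Shared: x=5 y=3 z=3. PCs: A@0 B@2 C@1
Step 4: thread C executes C2 (z = x - 1). Shared: x=5 y=3 z=4. PCs: A@0 B@2 C@2
Step 5: thread A executes A1 (z = y). Shared: x=5 y=3 z=3. PCs: A@1 B@2 C@2
Step 6: thread B executes B3 (y = y + 5). Shared: x=5 y=8 z=3. PCs: A@1 B@3 C@2
Step 7: thread C executes C3 (z = z - 1). Shared: x=5 y=8 z=2. PCs: A@1 B@3 C@3
Step 8: thread A executes A2 (y = y * -1). Shared: x=5 y=-8 z=2. PCs: A@2 B@3 C@3
Step 9: thread A executes A3 (y = y * 2). Shared: x=5 y=-16 z=2. PCs: A@3 B@3 C@3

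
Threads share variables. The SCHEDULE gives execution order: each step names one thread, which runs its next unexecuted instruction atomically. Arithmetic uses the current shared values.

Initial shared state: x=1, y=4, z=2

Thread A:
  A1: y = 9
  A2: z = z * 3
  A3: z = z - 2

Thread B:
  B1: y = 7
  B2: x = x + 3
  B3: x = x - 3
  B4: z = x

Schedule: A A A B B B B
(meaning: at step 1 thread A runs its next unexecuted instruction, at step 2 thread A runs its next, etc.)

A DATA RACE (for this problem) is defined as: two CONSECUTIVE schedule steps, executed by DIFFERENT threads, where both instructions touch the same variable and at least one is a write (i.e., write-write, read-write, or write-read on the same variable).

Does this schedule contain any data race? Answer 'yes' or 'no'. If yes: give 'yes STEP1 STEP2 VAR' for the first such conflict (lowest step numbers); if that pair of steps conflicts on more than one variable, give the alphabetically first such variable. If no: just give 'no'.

Steps 1,2: same thread (A). No race.
Steps 2,3: same thread (A). No race.
Steps 3,4: A(r=z,w=z) vs B(r=-,w=y). No conflict.
Steps 4,5: same thread (B). No race.
Steps 5,6: same thread (B). No race.
Steps 6,7: same thread (B). No race.

Answer: no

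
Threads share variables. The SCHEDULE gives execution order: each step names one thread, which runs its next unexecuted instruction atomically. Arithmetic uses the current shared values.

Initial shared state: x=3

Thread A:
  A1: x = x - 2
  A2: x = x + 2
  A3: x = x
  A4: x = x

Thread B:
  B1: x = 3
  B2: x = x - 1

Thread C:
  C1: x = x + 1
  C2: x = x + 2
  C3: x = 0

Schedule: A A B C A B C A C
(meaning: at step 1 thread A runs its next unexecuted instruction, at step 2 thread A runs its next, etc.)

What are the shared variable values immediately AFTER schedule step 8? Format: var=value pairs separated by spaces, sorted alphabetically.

Answer: x=5

Derivation:
Step 1: thread A executes A1 (x = x - 2). Shared: x=1. PCs: A@1 B@0 C@0
Step 2: thread A executes A2 (x = x + 2). Shared: x=3. PCs: A@2 B@0 C@0
Step 3: thread B executes B1 (x = 3). Shared: x=3. PCs: A@2 B@1 C@0
Step 4: thread C executes C1 (x = x + 1). Shared: x=4. PCs: A@2 B@1 C@1
Step 5: thread A executes A3 (x = x). Shared: x=4. PCs: A@3 B@1 C@1
Step 6: thread B executes B2 (x = x - 1). Shared: x=3. PCs: A@3 B@2 C@1
Step 7: thread C executes C2 (x = x + 2). Shared: x=5. PCs: A@3 B@2 C@2
Step 8: thread A executes A4 (x = x). Shared: x=5. PCs: A@4 B@2 C@2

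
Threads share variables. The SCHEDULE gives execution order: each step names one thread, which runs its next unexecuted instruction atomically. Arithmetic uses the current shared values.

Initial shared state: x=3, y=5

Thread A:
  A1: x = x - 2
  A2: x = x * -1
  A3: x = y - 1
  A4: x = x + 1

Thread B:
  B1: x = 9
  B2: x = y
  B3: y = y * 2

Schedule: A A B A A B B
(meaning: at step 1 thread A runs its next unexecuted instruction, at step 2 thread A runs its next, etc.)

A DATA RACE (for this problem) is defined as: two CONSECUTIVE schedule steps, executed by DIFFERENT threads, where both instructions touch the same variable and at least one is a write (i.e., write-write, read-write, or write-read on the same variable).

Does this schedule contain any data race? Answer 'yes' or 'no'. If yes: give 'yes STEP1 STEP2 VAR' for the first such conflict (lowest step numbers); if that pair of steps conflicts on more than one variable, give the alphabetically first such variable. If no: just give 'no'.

Answer: yes 2 3 x

Derivation:
Steps 1,2: same thread (A). No race.
Steps 2,3: A(x = x * -1) vs B(x = 9). RACE on x (W-W).
Steps 3,4: B(x = 9) vs A(x = y - 1). RACE on x (W-W).
Steps 4,5: same thread (A). No race.
Steps 5,6: A(x = x + 1) vs B(x = y). RACE on x (W-W).
Steps 6,7: same thread (B). No race.
First conflict at steps 2,3.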